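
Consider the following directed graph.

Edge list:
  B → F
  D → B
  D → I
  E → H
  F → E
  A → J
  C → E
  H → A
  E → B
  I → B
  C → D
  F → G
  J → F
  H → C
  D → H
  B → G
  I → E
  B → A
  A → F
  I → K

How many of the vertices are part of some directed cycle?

9

A vertex is on a directed cycle iff it belongs to a strongly connected component of size ≥ 2 (or has a self-loop).
The vertices on cycles are {A, B, C, D, E, F, H, I, J} — 9 in total.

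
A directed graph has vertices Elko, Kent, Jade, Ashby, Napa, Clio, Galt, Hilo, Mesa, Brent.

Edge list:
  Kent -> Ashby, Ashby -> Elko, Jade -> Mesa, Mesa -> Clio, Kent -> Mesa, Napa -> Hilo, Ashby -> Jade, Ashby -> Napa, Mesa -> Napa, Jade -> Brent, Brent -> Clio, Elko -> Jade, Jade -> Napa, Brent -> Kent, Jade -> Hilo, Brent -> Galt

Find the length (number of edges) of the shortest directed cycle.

For each vertex v, BFS finds the shortest path from v back to v.
The shortest such closed walk is Jade → Brent → Kent → Ashby → Jade, length 4.

4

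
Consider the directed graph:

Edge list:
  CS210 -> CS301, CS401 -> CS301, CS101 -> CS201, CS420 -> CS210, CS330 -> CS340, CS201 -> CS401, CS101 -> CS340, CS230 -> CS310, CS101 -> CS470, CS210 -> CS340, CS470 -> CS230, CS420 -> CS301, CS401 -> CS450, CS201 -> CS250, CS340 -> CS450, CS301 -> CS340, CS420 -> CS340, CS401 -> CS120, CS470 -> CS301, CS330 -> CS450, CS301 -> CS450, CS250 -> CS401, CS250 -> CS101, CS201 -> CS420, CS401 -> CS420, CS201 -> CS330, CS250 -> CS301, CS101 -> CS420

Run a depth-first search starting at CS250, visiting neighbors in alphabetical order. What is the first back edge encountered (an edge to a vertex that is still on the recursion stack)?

CS201→CS250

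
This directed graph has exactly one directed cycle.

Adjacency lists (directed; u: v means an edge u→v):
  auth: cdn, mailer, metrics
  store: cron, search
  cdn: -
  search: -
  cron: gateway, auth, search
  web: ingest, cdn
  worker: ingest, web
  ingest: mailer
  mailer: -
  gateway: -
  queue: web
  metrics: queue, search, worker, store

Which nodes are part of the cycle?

DFS with gray/black marking from store:
store gray
  cron gray
    gateway gray
    gateway black
    auth gray
      cdn gray
      cdn black
      mailer gray
      mailer black
      metrics gray
        queue gray
          web gray
            ingest gray
              ingest→mailer: mailer black — skip
            ingest black
            web→cdn: cdn black — skip
          web black
        queue black
        search gray
        search black
        worker gray
          worker→ingest: ingest black — skip
          worker→web: web black — skip
        worker black
        metrics→store: store is gray → back edge
Back edge closes the cycle store → cron → auth → metrics → store; its vertices are {auth, cron, store, metrics}.

auth, cron, store, metrics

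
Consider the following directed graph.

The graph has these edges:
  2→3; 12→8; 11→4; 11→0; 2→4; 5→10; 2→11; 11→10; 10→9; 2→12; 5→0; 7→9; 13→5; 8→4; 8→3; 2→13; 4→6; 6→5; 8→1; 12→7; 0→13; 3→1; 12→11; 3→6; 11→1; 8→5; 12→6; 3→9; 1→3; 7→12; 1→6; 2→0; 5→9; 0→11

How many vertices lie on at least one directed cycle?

10

A vertex is on a directed cycle iff it belongs to a strongly connected component of size ≥ 2 (or has a self-loop).
The vertices on cycles are {0, 1, 3, 4, 5, 6, 7, 11, 12, 13} — 10 in total.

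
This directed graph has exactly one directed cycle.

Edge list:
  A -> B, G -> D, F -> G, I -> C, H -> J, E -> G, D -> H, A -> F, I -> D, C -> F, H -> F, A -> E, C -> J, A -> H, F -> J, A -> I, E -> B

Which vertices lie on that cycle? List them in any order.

D, F, G, H

DFS with gray/black marking from D:
D gray
  H gray
    J gray
    J black
    F gray
      F→J: J black — skip
      G gray
        G→D: D is gray → back edge
Back edge closes the cycle D → H → F → G → D; its vertices are {D, F, G, H}.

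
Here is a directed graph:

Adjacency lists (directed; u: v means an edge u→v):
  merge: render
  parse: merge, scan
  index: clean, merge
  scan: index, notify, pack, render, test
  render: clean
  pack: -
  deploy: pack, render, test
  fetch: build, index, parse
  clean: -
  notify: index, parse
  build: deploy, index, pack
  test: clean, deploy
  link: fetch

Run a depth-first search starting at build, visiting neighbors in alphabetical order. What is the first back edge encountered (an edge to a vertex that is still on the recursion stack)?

test->deploy

DFS from build (visiting neighbors in alphabetical order); mark gray on enter, black on exit:
build gray
  deploy gray
    pack gray
    pack black
    render gray
      clean gray
      clean black
    render black
    test gray
      test→clean: clean black — skip
      test→deploy: deploy is gray → back edge
First back edge: test → deploy.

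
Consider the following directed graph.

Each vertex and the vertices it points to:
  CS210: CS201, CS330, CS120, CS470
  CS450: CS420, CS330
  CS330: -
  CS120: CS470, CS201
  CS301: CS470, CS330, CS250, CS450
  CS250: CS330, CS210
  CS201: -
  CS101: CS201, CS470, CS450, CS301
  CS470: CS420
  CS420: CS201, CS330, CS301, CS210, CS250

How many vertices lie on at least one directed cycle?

A vertex is on a directed cycle iff it belongs to a strongly connected component of size ≥ 2 (or has a self-loop).
The vertices on cycles are {CS120, CS210, CS250, CS301, CS420, CS450, CS470} — 7 in total.

7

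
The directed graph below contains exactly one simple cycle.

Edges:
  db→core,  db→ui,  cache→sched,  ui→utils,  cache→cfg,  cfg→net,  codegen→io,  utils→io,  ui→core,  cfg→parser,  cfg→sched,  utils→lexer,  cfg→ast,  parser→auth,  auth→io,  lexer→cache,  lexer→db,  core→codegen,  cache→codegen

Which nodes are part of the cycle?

db, ui, lexer, utils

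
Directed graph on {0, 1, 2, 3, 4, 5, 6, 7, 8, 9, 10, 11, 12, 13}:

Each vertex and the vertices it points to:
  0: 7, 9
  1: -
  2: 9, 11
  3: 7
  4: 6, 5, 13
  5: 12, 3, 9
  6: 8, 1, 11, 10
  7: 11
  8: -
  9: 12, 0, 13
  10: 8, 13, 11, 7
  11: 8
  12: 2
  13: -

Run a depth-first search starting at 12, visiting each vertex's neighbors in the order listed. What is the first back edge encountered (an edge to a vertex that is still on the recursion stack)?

9→12

DFS from 12 (visiting each vertex's neighbors in the order listed); mark gray on enter, black on exit:
12 gray
  2 gray
    9 gray
      9→12: 12 is gray → back edge
First back edge: 9 → 12.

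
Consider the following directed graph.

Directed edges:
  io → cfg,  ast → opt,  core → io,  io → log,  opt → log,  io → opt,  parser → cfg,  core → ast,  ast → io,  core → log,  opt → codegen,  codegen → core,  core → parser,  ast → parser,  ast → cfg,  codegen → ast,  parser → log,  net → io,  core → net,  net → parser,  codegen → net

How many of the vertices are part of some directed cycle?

6

A vertex is on a directed cycle iff it belongs to a strongly connected component of size ≥ 2 (or has a self-loop).
The vertices on cycles are {io, ast, net, opt, core, codegen} — 6 in total.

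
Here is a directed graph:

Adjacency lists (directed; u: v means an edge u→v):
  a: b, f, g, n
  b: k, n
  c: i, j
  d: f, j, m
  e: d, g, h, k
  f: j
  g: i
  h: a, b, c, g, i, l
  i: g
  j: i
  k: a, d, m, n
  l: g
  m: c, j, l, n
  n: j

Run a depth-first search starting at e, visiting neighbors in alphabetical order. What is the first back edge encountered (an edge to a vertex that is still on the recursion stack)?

DFS from e (visiting neighbors in alphabetical order); mark gray on enter, black on exit:
e gray
  d gray
    f gray
      j gray
        i gray
          g gray
            g→i: i is gray → back edge
First back edge: g → i.

g->i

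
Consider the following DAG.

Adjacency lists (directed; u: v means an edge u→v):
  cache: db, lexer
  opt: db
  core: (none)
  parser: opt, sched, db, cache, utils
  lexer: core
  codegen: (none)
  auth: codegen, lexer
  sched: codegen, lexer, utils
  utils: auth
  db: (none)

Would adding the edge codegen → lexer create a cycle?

No

Adding codegen→lexer creates a cycle iff lexer can already reach codegen.
Explore from lexer: no path reaches codegen. The graph stays acyclic.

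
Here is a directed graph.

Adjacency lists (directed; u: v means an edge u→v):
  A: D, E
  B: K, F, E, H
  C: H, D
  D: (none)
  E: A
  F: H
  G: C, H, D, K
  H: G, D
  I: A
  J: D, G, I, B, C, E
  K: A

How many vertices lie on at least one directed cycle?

A vertex is on a directed cycle iff it belongs to a strongly connected component of size ≥ 2 (or has a self-loop).
The vertices on cycles are {A, C, E, G, H} — 5 in total.

5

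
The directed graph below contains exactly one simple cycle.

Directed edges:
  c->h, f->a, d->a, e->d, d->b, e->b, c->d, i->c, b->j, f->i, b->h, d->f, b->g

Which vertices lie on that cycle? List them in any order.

DFS with gray/black marking from d:
d gray
  b gray
    j gray
    j black
    g gray
    g black
    h gray
    h black
  b black
  a gray
  a black
  f gray
    f→a: a black — skip
    i gray
      c gray
        c→d: d is gray → back edge
Back edge closes the cycle d → f → i → c → d; its vertices are {c, d, f, i}.

c, d, f, i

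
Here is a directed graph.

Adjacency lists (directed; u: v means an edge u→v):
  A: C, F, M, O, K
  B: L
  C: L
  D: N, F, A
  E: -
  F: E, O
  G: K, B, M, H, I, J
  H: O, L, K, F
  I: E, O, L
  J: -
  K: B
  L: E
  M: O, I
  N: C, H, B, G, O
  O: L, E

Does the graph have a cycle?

No

DFS with white/gray/black marking, starting from L:
L gray
  E gray
  E black
L black
A gray
  C gray
    C→L: L black — skip
  C black
  F gray
    F→E: E black — skip
    O gray
      O→L: L black — skip
      O→E: E black — skip
    O black
  F black
  M gray
    M→O: O black — skip
    I gray
      I→E: E black — skip
      I→O: O black — skip
      I→L: L black — skip
    I black
  M black
  A→O: O black — skip
  K gray
    B gray
      B→L: L black — skip
    B black
  K black
A black
D gray
  N gray
    N→C: C black — skip
    H gray
      H→O: O black — skip
      H→L: L black — skip
      H→K: K black — skip
      H→F: F black — skip
    H black
    N→B: B black — skip
    G gray
      G→K: K black — skip
      G→B: B black — skip
      G→M: M black — skip
      G→H: H black — skip
      G→I: I black — skip
      J gray
      J black
    G black
    N→O: O black — skip
  N black
  D→F: F black — skip
  D→A: A black — skip
D black
Every edge goes to a white or black vertex — no back edge, so the graph is acyclic.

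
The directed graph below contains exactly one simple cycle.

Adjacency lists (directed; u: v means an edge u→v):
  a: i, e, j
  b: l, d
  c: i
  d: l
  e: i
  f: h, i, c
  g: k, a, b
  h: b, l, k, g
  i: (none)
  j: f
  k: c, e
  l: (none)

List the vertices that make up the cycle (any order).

a, f, g, h, j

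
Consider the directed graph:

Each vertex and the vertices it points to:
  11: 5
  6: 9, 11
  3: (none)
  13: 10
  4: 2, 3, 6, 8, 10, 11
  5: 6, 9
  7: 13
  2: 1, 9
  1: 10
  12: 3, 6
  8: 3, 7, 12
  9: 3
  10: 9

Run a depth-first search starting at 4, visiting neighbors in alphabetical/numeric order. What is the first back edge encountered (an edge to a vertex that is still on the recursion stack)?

DFS from 4 (visiting neighbors in alphabetical/numeric order); mark gray on enter, black on exit:
4 gray
  2 gray
    1 gray
      10 gray
        9 gray
          3 gray
          3 black
        9 black
      10 black
    1 black
    2→9: 9 black — skip
  2 black
  4→3: 3 black — skip
  6 gray
    6→9: 9 black — skip
    11 gray
      5 gray
        5→6: 6 is gray → back edge
First back edge: 5 → 6.

5→6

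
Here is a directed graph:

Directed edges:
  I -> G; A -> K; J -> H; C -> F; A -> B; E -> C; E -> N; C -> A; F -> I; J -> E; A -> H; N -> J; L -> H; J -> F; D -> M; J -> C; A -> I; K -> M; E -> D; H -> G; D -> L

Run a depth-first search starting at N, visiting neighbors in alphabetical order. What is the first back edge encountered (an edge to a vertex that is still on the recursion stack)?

DFS from N (visiting neighbors in alphabetical order); mark gray on enter, black on exit:
N gray
  J gray
    C gray
      A gray
        B gray
        B black
        H gray
          G gray
          G black
        H black
        I gray
          I→G: G black — skip
        I black
        K gray
          M gray
          M black
        K black
      A black
      F gray
        F→I: I black — skip
      F black
    C black
    E gray
      E→C: C black — skip
      D gray
        L gray
          L→H: H black — skip
        L black
        D→M: M black — skip
      D black
      E→N: N is gray → back edge
First back edge: E → N.

E->N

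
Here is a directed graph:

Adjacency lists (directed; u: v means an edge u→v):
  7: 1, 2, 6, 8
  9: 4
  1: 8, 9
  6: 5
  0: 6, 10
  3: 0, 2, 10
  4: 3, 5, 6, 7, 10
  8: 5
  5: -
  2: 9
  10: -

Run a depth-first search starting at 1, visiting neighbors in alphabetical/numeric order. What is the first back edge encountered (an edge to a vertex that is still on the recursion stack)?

DFS from 1 (visiting neighbors in alphabetical/numeric order); mark gray on enter, black on exit:
1 gray
  8 gray
    5 gray
    5 black
  8 black
  9 gray
    4 gray
      3 gray
        0 gray
          6 gray
            6→5: 5 black — skip
          6 black
          10 gray
          10 black
        0 black
        2 gray
          2→9: 9 is gray → back edge
First back edge: 2 → 9.

2→9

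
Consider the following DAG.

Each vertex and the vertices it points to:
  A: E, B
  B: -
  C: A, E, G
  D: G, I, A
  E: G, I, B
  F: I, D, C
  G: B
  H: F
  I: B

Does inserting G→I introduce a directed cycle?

No

Adding G→I creates a cycle iff I can already reach G.
Explore from I: no path reaches G. The graph stays acyclic.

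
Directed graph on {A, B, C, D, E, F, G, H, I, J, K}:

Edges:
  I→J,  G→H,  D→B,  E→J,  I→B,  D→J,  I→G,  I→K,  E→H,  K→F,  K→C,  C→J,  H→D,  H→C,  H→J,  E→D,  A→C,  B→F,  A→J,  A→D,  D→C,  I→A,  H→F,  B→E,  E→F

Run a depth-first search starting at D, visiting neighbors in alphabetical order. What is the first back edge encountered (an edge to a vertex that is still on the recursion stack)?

E→D

DFS from D (visiting neighbors in alphabetical order); mark gray on enter, black on exit:
D gray
  B gray
    E gray
      E→D: D is gray → back edge
First back edge: E → D.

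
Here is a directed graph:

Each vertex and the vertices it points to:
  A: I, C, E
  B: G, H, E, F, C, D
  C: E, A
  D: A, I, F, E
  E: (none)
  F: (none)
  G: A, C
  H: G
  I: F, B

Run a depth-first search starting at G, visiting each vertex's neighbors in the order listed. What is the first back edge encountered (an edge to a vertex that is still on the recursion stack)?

DFS from G (visiting each vertex's neighbors in the order listed); mark gray on enter, black on exit:
G gray
  A gray
    I gray
      F gray
      F black
      B gray
        B→G: G is gray → back edge
First back edge: B → G.

B->G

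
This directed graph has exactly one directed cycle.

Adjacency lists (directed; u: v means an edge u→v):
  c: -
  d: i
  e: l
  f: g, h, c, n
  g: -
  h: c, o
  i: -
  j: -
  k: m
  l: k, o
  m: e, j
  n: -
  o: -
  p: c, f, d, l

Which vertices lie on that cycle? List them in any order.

e, k, l, m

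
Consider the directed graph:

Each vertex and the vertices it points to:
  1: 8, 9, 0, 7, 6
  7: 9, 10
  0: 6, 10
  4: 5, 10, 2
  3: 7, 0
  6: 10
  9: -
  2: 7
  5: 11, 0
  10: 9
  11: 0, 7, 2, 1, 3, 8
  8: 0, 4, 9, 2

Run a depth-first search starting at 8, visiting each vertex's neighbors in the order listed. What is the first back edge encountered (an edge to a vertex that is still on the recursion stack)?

1->8

DFS from 8 (visiting each vertex's neighbors in the order listed); mark gray on enter, black on exit:
8 gray
  0 gray
    6 gray
      10 gray
        9 gray
        9 black
      10 black
    6 black
    0→10: 10 black — skip
  0 black
  4 gray
    5 gray
      11 gray
        11→0: 0 black — skip
        7 gray
          7→9: 9 black — skip
          7→10: 10 black — skip
        7 black
        2 gray
          2→7: 7 black — skip
        2 black
        1 gray
          1→8: 8 is gray → back edge
First back edge: 1 → 8.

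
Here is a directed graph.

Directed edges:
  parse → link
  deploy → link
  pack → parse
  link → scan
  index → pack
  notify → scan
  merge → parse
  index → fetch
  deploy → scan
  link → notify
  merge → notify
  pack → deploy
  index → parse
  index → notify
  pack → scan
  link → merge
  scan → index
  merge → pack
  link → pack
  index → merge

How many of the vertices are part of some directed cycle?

8

A vertex is on a directed cycle iff it belongs to a strongly connected component of size ≥ 2 (or has a self-loop).
The vertices on cycles are {link, pack, scan, index, merge, parse, deploy, notify} — 8 in total.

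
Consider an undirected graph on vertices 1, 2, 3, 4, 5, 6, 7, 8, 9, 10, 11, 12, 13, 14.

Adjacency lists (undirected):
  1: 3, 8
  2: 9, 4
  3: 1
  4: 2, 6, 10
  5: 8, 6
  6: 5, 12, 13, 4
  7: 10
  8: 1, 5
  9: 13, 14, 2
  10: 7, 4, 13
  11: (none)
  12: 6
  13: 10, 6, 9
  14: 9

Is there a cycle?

DFS, tracking each vertex's parent; an edge to a visited non-parent vertex closes a cycle.
Start from 7:
visit 7 (parent –)
  visit 10 (parent 7)
    10–7: parent, skip
    visit 4 (parent 10)
      visit 2 (parent 4)
        visit 9 (parent 2)
          visit 13 (parent 9)
            13–10: 10 visited and ≠ parent → cycle
Cycle: 10 – 4 – 2 – 9 – 13 – 10.

Yes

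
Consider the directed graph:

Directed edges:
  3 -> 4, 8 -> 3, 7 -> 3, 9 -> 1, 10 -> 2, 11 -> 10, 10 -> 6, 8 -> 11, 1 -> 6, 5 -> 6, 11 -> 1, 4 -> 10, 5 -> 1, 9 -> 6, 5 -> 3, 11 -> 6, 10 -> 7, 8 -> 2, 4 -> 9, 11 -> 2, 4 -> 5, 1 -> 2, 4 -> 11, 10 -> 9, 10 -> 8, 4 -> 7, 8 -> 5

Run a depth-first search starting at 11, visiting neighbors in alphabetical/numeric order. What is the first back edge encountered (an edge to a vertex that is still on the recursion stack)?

DFS from 11 (visiting neighbors in alphabetical/numeric order); mark gray on enter, black on exit:
11 gray
  1 gray
    2 gray
    2 black
    6 gray
    6 black
  1 black
  11→2: 2 black — skip
  11→6: 6 black — skip
  10 gray
    10→2: 2 black — skip
    10→6: 6 black — skip
    7 gray
      3 gray
        4 gray
          5 gray
            5→1: 1 black — skip
            5→3: 3 is gray → back edge
First back edge: 5 → 3.

5→3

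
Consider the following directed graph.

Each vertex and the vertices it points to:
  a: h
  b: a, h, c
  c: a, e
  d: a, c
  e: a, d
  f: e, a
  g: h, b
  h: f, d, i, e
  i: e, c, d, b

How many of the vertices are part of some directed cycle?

8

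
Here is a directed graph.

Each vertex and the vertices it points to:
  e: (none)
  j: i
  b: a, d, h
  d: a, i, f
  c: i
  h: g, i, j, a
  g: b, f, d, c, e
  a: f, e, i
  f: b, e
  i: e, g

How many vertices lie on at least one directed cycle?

A vertex is on a directed cycle iff it belongs to a strongly connected component of size ≥ 2 (or has a self-loop).
The vertices on cycles are {a, b, c, d, f, g, h, i, j} — 9 in total.

9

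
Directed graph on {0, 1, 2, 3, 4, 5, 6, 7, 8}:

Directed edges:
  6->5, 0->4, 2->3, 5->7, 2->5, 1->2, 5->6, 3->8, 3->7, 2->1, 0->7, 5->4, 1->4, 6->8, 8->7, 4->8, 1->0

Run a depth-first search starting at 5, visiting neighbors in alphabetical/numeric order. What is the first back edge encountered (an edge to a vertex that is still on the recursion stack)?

6->5

DFS from 5 (visiting neighbors in alphabetical/numeric order); mark gray on enter, black on exit:
5 gray
  4 gray
    8 gray
      7 gray
      7 black
    8 black
  4 black
  6 gray
    6→5: 5 is gray → back edge
First back edge: 6 → 5.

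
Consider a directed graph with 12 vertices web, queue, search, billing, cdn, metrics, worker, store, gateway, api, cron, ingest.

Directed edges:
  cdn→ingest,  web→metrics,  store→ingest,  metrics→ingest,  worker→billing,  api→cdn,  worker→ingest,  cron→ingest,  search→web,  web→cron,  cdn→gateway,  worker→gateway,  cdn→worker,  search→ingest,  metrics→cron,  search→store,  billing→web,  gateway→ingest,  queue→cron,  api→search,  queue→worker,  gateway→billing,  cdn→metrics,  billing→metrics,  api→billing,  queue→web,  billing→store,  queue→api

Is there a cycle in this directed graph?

No

DFS with white/gray/black marking, starting from cron:
cron gray
  ingest gray
  ingest black
cron black
web gray
  metrics gray
    metrics→ingest: ingest black — skip
    metrics→cron: cron black — skip
  metrics black
  web→cron: cron black — skip
web black
queue gray
  queue→cron: cron black — skip
  queue→web: web black — skip
  api gray
    billing gray
      billing→web: web black — skip
      billing→metrics: metrics black — skip
      store gray
        store→ingest: ingest black — skip
      store black
    billing black
    search gray
      search→store: store black — skip
      search→ingest: ingest black — skip
      search→web: web black — skip
    search black
    cdn gray
      cdn→metrics: metrics black — skip
      gateway gray
        gateway→ingest: ingest black — skip
        gateway→billing: billing black — skip
      gateway black
      worker gray
        worker→gateway: gateway black — skip
        worker→ingest: ingest black — skip
        worker→billing: billing black — skip
      worker black
      cdn→ingest: ingest black — skip
    cdn black
  api black
  queue→worker: worker black — skip
queue black
Every edge goes to a white or black vertex — no back edge, so the graph is acyclic.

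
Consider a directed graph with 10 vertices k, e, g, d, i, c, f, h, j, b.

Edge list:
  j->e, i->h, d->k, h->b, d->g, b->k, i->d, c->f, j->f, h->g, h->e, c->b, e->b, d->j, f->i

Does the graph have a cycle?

Yes

DFS with white/gray/black marking, starting from k:
k gray
k black
e gray
  b gray
    b→k: k black — skip
  b black
e black
g gray
g black
d gray
  d→g: g black — skip
  d→k: k black — skip
  j gray
    f gray
      i gray
        i→d: d is gray → back edge
Back edge found, so a cycle exists: d → j → f → i → d.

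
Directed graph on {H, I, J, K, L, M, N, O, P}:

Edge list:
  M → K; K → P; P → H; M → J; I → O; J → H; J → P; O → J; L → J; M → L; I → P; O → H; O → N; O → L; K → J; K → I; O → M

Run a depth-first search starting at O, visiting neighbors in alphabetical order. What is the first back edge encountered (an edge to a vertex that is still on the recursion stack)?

I→O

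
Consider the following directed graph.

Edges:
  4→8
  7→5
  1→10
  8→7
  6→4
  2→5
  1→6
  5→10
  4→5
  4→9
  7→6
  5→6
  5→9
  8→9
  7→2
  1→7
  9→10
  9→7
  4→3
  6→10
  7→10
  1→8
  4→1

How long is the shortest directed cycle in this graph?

3

For each vertex v, BFS finds the shortest path from v back to v.
The shortest such closed walk is 4 → 5 → 6 → 4, length 3.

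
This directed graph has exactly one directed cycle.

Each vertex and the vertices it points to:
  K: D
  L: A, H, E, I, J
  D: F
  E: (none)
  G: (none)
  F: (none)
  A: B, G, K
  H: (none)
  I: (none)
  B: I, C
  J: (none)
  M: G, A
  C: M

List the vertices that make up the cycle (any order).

A, B, C, M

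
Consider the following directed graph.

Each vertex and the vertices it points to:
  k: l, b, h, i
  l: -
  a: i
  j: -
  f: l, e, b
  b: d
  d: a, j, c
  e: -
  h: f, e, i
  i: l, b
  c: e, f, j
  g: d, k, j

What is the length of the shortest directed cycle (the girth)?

4

For each vertex v, BFS finds the shortest path from v back to v.
The shortest such closed walk is d → c → f → b → d, length 4.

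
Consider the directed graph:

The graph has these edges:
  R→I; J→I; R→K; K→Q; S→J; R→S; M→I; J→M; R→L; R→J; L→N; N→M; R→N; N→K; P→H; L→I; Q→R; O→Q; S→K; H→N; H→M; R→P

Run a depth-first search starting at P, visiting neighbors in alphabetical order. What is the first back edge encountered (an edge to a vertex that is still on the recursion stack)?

R->K

DFS from P (visiting neighbors in alphabetical order); mark gray on enter, black on exit:
P gray
  H gray
    M gray
      I gray
      I black
    M black
    N gray
      K gray
        Q gray
          R gray
            R→I: I black — skip
            J gray
              J→I: I black — skip
              J→M: M black — skip
            J black
            R→K: K is gray → back edge
First back edge: R → K.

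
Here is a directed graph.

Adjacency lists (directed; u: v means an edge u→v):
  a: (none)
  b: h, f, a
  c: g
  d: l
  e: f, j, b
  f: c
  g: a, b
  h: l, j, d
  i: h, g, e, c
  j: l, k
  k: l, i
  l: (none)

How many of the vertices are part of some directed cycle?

9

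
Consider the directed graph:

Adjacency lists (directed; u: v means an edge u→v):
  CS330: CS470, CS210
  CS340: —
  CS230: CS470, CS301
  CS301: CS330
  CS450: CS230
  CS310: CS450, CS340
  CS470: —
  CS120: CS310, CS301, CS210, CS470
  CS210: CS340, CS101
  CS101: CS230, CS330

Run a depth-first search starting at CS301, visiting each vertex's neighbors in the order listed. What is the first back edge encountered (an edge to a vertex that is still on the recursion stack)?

DFS from CS301 (visiting each vertex's neighbors in the order listed); mark gray on enter, black on exit:
CS301 gray
  CS330 gray
    CS470 gray
    CS470 black
    CS210 gray
      CS340 gray
      CS340 black
      CS101 gray
        CS230 gray
          CS230→CS470: CS470 black — skip
          CS230→CS301: CS301 is gray → back edge
First back edge: CS230 → CS301.

CS230->CS301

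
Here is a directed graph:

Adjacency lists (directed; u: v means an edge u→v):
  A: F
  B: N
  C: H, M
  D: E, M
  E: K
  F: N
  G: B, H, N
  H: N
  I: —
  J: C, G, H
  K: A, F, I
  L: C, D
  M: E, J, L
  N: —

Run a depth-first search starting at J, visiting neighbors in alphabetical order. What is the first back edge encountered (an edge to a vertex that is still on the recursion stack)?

M->J

DFS from J (visiting neighbors in alphabetical order); mark gray on enter, black on exit:
J gray
  C gray
    H gray
      N gray
      N black
    H black
    M gray
      E gray
        K gray
          A gray
            F gray
              F→N: N black — skip
            F black
          A black
          K→F: F black — skip
          I gray
          I black
        K black
      E black
      M→J: J is gray → back edge
First back edge: M → J.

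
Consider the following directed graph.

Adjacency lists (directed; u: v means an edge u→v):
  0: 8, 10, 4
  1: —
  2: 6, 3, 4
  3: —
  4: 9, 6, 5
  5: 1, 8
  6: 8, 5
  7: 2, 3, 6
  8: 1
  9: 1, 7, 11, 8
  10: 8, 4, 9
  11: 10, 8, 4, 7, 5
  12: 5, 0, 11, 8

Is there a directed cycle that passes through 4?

4 is on a cycle iff 4 can reach itself via ≥1 edge.
4 → 9 → 11 → 4 — yes.

Yes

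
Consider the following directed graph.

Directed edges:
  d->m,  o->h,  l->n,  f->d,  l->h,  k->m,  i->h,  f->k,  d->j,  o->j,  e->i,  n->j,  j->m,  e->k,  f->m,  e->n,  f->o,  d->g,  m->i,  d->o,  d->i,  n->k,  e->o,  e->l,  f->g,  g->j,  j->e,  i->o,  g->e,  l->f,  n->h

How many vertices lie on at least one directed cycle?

A vertex is on a directed cycle iff it belongs to a strongly connected component of size ≥ 2 (or has a self-loop).
The vertices on cycles are {d, e, f, g, i, j, k, l, m, n, o} — 11 in total.

11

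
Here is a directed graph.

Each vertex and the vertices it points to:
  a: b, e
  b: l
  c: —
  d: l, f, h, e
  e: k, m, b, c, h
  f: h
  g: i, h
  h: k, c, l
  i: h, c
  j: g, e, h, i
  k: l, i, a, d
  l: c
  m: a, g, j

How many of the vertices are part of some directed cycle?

A vertex is on a directed cycle iff it belongs to a strongly connected component of size ≥ 2 (or has a self-loop).
The vertices on cycles are {a, d, e, f, g, h, i, j, k, m} — 10 in total.

10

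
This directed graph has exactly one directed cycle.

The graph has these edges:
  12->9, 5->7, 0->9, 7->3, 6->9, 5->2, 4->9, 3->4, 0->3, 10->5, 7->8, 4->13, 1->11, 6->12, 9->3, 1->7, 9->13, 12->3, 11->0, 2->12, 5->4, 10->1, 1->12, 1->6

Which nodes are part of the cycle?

DFS with gray/black marking from 4:
4 gray
  13 gray
  13 black
  9 gray
    9→13: 13 black — skip
    3 gray
      3→4: 4 is gray → back edge
Back edge closes the cycle 4 → 9 → 3 → 4; its vertices are {3, 4, 9}.

3, 4, 9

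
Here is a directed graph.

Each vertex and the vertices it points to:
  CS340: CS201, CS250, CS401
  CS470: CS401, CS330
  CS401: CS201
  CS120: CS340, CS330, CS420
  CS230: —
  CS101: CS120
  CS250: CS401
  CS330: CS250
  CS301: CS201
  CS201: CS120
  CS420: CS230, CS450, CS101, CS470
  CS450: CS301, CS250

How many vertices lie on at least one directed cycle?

11

A vertex is on a directed cycle iff it belongs to a strongly connected component of size ≥ 2 (or has a self-loop).
The vertices on cycles are {CS101, CS120, CS201, CS250, CS301, CS330, CS340, CS401, CS420, CS450, CS470} — 11 in total.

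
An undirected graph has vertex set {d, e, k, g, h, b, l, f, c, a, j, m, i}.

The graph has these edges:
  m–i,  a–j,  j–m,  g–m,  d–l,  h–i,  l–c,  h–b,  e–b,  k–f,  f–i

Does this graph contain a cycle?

No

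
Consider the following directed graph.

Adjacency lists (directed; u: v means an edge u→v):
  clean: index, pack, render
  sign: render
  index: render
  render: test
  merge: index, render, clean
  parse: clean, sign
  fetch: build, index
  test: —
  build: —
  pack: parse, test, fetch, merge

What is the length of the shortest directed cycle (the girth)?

3

For each vertex v, BFS finds the shortest path from v back to v.
The shortest such closed walk is pack → merge → clean → pack, length 3.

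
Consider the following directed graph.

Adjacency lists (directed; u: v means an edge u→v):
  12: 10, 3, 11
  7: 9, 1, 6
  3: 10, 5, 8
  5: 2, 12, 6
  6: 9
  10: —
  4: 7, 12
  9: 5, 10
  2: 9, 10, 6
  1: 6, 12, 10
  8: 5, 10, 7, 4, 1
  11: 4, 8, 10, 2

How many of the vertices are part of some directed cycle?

11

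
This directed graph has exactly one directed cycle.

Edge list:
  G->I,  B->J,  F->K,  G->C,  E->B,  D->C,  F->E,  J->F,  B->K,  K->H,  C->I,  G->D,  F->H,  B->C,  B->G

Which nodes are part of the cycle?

B, E, F, J

DFS with gray/black marking from E:
E gray
  B gray
    K gray
      H gray
      H black
    K black
    J gray
      F gray
        F→E: E is gray → back edge
Back edge closes the cycle E → B → J → F → E; its vertices are {B, E, F, J}.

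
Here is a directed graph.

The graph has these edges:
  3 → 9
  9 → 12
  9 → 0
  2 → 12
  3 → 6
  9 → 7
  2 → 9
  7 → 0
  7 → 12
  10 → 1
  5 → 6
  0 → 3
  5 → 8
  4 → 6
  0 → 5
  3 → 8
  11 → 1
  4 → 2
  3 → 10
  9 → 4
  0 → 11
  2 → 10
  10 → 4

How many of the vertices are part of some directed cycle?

7

A vertex is on a directed cycle iff it belongs to a strongly connected component of size ≥ 2 (or has a self-loop).
The vertices on cycles are {0, 2, 3, 4, 7, 9, 10} — 7 in total.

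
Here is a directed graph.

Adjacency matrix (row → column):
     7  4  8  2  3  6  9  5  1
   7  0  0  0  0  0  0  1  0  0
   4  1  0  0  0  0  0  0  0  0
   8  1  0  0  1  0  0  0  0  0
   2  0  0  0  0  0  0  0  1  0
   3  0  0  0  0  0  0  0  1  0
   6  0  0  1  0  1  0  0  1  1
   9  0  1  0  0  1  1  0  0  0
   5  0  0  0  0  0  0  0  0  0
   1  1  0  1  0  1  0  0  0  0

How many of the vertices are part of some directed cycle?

6

A vertex is on a directed cycle iff it belongs to a strongly connected component of size ≥ 2 (or has a self-loop).
The vertices on cycles are {1, 4, 6, 7, 8, 9} — 6 in total.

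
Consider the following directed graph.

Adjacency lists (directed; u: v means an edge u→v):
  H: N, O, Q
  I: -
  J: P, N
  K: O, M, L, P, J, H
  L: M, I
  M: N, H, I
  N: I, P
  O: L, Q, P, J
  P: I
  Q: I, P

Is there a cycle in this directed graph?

Yes

DFS with white/gray/black marking, starting from P:
P gray
  I gray
  I black
P black
H gray
  N gray
    N→I: I black — skip
    N→P: P black — skip
  N black
  O gray
    L gray
      M gray
        M→N: N black — skip
        M→H: H is gray → back edge
Back edge found, so a cycle exists: H → O → L → M → H.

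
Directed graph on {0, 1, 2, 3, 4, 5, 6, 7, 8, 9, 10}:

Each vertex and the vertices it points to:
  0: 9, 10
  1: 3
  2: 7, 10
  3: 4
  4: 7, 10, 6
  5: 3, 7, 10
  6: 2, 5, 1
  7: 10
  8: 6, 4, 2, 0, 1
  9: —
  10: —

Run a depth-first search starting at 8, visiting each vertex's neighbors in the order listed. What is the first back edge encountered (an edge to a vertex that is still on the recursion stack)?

4->6

DFS from 8 (visiting each vertex's neighbors in the order listed); mark gray on enter, black on exit:
8 gray
  6 gray
    2 gray
      7 gray
        10 gray
        10 black
      7 black
      2→10: 10 black — skip
    2 black
    5 gray
      3 gray
        4 gray
          4→7: 7 black — skip
          4→10: 10 black — skip
          4→6: 6 is gray → back edge
First back edge: 4 → 6.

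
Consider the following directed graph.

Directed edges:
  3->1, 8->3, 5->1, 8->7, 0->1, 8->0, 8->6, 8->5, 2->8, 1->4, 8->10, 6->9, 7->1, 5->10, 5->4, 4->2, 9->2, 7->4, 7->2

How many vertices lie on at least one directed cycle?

A vertex is on a directed cycle iff it belongs to a strongly connected component of size ≥ 2 (or has a self-loop).
The vertices on cycles are {0, 1, 2, 3, 4, 5, 6, 7, 8, 9} — 10 in total.

10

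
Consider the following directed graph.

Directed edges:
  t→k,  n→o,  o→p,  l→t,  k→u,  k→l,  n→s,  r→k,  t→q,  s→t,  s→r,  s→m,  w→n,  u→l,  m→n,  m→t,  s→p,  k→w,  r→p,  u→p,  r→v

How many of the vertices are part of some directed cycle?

9

A vertex is on a directed cycle iff it belongs to a strongly connected component of size ≥ 2 (or has a self-loop).
The vertices on cycles are {k, l, m, n, r, s, t, u, w} — 9 in total.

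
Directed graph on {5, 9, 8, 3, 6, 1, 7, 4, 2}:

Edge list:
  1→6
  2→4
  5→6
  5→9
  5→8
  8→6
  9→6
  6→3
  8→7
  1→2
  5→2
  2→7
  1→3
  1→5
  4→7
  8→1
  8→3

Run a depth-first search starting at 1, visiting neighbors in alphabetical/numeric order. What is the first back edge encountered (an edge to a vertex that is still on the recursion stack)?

8→1

DFS from 1 (visiting neighbors in alphabetical/numeric order); mark gray on enter, black on exit:
1 gray
  2 gray
    4 gray
      7 gray
      7 black
    4 black
    2→7: 7 black — skip
  2 black
  3 gray
  3 black
  5 gray
    5→2: 2 black — skip
    6 gray
      6→3: 3 black — skip
    6 black
    8 gray
      8→1: 1 is gray → back edge
First back edge: 8 → 1.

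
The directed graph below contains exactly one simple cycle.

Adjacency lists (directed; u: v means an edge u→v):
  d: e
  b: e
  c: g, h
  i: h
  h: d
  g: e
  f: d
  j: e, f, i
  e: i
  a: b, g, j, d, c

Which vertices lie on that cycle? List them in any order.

d, e, h, i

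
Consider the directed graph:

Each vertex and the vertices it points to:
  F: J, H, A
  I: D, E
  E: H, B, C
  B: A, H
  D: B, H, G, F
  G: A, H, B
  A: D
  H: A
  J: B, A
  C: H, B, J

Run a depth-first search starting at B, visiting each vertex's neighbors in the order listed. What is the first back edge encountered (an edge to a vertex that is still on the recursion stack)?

D->B

DFS from B (visiting each vertex's neighbors in the order listed); mark gray on enter, black on exit:
B gray
  A gray
    D gray
      D→B: B is gray → back edge
First back edge: D → B.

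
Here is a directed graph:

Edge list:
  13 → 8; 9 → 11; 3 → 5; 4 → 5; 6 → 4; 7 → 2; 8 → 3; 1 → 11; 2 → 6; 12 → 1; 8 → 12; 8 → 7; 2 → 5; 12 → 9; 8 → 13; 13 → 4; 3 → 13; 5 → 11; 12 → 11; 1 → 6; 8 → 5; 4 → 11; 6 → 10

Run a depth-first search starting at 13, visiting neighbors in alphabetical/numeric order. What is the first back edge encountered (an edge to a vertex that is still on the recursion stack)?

3→13

DFS from 13 (visiting neighbors in alphabetical/numeric order); mark gray on enter, black on exit:
13 gray
  4 gray
    5 gray
      11 gray
      11 black
    5 black
    4→11: 11 black — skip
  4 black
  8 gray
    3 gray
      3→5: 5 black — skip
      3→13: 13 is gray → back edge
First back edge: 3 → 13.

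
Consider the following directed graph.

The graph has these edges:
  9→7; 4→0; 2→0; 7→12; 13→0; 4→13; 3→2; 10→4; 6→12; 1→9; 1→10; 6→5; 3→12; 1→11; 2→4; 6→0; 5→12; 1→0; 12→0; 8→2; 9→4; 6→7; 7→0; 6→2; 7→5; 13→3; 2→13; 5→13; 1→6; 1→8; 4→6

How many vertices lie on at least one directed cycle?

A vertex is on a directed cycle iff it belongs to a strongly connected component of size ≥ 2 (or has a self-loop).
The vertices on cycles are {2, 3, 4, 5, 6, 7, 13} — 7 in total.

7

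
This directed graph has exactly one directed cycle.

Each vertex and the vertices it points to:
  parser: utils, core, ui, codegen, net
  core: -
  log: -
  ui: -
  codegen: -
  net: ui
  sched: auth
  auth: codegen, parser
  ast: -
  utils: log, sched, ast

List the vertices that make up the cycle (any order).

auth, sched, utils, parser

DFS with gray/black marking from auth:
auth gray
  codegen gray
  codegen black
  parser gray
    utils gray
      log gray
      log black
      sched gray
        sched→auth: auth is gray → back edge
Back edge closes the cycle auth → parser → utils → sched → auth; its vertices are {auth, sched, utils, parser}.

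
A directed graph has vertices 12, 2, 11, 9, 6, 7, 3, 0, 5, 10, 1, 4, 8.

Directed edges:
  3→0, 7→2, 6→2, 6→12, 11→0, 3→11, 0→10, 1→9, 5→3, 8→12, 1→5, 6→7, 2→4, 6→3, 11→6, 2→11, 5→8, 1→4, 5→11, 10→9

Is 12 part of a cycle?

No

12 lies on a cycle iff there is a path from 12 back to itself.
Exploring from 12, it never reaches itself; equivalently, its strongly connected component is a singleton.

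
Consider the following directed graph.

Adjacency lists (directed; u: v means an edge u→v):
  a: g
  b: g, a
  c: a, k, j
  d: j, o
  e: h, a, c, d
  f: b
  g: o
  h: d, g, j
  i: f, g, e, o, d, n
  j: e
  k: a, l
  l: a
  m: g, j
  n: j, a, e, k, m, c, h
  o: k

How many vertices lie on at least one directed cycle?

10

A vertex is on a directed cycle iff it belongs to a strongly connected component of size ≥ 2 (or has a self-loop).
The vertices on cycles are {a, c, d, e, g, h, j, k, l, o} — 10 in total.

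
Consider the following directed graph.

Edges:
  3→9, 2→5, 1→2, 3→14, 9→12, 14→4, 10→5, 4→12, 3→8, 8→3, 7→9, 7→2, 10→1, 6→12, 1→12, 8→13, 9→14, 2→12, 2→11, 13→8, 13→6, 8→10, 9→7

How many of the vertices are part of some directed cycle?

5

A vertex is on a directed cycle iff it belongs to a strongly connected component of size ≥ 2 (or has a self-loop).
The vertices on cycles are {3, 7, 8, 9, 13} — 5 in total.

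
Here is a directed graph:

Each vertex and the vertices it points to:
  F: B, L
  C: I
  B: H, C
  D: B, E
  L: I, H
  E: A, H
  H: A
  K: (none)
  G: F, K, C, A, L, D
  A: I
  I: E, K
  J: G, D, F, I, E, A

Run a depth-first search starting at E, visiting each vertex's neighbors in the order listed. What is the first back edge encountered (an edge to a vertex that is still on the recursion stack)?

I→E

DFS from E (visiting each vertex's neighbors in the order listed); mark gray on enter, black on exit:
E gray
  A gray
    I gray
      I→E: E is gray → back edge
First back edge: I → E.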